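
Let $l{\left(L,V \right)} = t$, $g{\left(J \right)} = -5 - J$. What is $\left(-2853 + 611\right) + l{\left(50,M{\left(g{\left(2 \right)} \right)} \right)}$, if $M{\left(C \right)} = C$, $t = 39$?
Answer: $-2203$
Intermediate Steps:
$l{\left(L,V \right)} = 39$
$\left(-2853 + 611\right) + l{\left(50,M{\left(g{\left(2 \right)} \right)} \right)} = \left(-2853 + 611\right) + 39 = -2242 + 39 = -2203$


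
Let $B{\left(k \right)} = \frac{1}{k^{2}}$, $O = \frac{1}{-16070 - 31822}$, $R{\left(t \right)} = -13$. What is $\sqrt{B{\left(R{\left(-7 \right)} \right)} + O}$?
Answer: $\frac{\sqrt{3380991}}{23946} \approx 0.076787$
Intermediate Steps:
$O = - \frac{1}{47892}$ ($O = \frac{1}{-47892} = - \frac{1}{47892} \approx -2.088 \cdot 10^{-5}$)
$B{\left(k \right)} = \frac{1}{k^{2}}$
$\sqrt{B{\left(R{\left(-7 \right)} \right)} + O} = \sqrt{\frac{1}{169} - \frac{1}{47892}} = \sqrt{\frac{3671}{622596}} = \frac{\sqrt{3380991}}{23946}$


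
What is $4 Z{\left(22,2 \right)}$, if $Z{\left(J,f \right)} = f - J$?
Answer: $-80$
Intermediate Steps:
$4 Z{\left(22,2 \right)} = 4 \left(2 - 22\right) = 4 \left(-20\right) = -80$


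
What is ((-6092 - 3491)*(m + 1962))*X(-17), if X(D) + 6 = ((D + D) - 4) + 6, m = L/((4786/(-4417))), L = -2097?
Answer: 3396205990737/2393 ≈ 1.4192e+9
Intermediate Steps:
m = 9262449/4786 (m = -2097/(4786/(-4417)) = -2097/(4786*(-1/4417)) = -2097/(-4786/4417) = -2097*(-4417/4786) = 9262449/4786 ≈ 1935.3)
X(D) = -4 + 2*D (X(D) = -6 + (((D + D) - 4) + 6) = -6 + ((2*D - 4) + 6) = -6 + ((-4 + 2*D) + 6) = -6 + (2 + 2*D) = -4 + 2*D)
((-6092 - 3491)*(m + 1962))*X(-17) = ((-6092 - 3491)*(9262449/4786 + 1962))*(-4 + 2*(-17)) = (-9583*18652581/4786)*(-4 - 34) = -178747683723/4786*(-38) = 3396205990737/2393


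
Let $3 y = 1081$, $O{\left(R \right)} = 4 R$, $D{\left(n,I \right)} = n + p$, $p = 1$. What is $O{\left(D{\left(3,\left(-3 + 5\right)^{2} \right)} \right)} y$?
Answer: $\frac{17296}{3} \approx 5765.3$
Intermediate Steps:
$D{\left(n,I \right)} = 1 + n$ ($D{\left(n,I \right)} = n + 1 = 1 + n$)
$y = \frac{1081}{3}$ ($y = \frac{1}{3} \cdot 1081 = \frac{1081}{3} \approx 360.33$)
$O{\left(D{\left(3,\left(-3 + 5\right)^{2} \right)} \right)} y = 4 \left(1 + 3\right) \frac{1081}{3} = 4 \cdot 4 \cdot \frac{1081}{3} = 16 \cdot \frac{1081}{3} = \frac{17296}{3}$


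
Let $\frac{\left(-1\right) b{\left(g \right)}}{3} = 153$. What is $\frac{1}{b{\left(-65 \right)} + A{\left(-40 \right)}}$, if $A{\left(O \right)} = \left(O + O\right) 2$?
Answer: $- \frac{1}{619} \approx -0.0016155$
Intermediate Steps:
$b{\left(g \right)} = -459$ ($b{\left(g \right)} = \left(-3\right) 153 = -459$)
$A{\left(O \right)} = 4 O$ ($A{\left(O \right)} = 2 O 2 = 4 O$)
$\frac{1}{b{\left(-65 \right)} + A{\left(-40 \right)}} = \frac{1}{-459 + 4 \left(-40\right)} = \frac{1}{-459 - 160} = \frac{1}{-619} = - \frac{1}{619}$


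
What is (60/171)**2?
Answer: 400/3249 ≈ 0.12311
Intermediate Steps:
(60/171)**2 = (60*(1/171))**2 = (20/57)**2 = 400/3249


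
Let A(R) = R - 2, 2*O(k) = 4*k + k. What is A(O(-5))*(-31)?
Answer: 899/2 ≈ 449.50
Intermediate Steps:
O(k) = 5*k/2 (O(k) = (4*k + k)/2 = (5*k)/2 = 5*k/2)
A(R) = -2 + R
A(O(-5))*(-31) = (-2 + (5/2)*(-5))*(-31) = (-2 - 25/2)*(-31) = -29/2*(-31) = 899/2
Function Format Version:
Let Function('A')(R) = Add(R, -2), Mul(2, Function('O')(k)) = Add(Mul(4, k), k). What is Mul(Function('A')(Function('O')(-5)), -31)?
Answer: Rational(899, 2) ≈ 449.50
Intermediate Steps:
Function('O')(k) = Mul(Rational(5, 2), k) (Function('O')(k) = Mul(Rational(1, 2), Add(Mul(4, k), k)) = Mul(Rational(1, 2), Mul(5, k)) = Mul(Rational(5, 2), k))
Function('A')(R) = Add(-2, R)
Mul(Function('A')(Function('O')(-5)), -31) = Mul(Add(-2, Mul(Rational(5, 2), -5)), -31) = Mul(Add(-2, Rational(-25, 2)), -31) = Mul(Rational(-29, 2), -31) = Rational(899, 2)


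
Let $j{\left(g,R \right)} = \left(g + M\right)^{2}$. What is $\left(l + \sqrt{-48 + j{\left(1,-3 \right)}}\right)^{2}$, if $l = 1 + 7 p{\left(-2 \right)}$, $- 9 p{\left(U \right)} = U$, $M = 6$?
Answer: $\frac{1024}{81} \approx 12.642$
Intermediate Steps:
$p{\left(U \right)} = - \frac{U}{9}$
$j{\left(g,R \right)} = \left(6 + g\right)^{2}$ ($j{\left(g,R \right)} = \left(g + 6\right)^{2} = \left(6 + g\right)^{2}$)
$l = \frac{23}{9}$ ($l = 1 + 7 \left(\left(- \frac{1}{9}\right) \left(-2\right)\right) = 1 + 7 \cdot \frac{2}{9} = 1 + \frac{14}{9} = \frac{23}{9} \approx 2.5556$)
$\left(l + \sqrt{-48 + j{\left(1,-3 \right)}}\right)^{2} = \left(\frac{23}{9} + \sqrt{-48 + \left(6 + 1\right)^{2}}\right)^{2} = \left(\frac{23}{9} + \sqrt{-48 + 7^{2}}\right)^{2} = \left(\frac{23}{9} + \sqrt{-48 + 49}\right)^{2} = \left(\frac{23}{9} + \sqrt{1}\right)^{2} = \left(\frac{23}{9} + 1\right)^{2} = \left(\frac{32}{9}\right)^{2} = \frac{1024}{81}$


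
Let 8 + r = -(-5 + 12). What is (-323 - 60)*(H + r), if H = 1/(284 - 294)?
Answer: 57833/10 ≈ 5783.3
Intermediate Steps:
r = -15 (r = -8 - (-5 + 12) = -8 - 1*7 = -8 - 7 = -15)
H = -⅒ (H = 1/(-10) = -⅒ ≈ -0.10000)
(-323 - 60)*(H + r) = (-323 - 60)*(-⅒ - 15) = -383*(-151/10) = 57833/10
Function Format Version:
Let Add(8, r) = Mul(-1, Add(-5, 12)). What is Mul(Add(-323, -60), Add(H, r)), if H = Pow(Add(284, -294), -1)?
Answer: Rational(57833, 10) ≈ 5783.3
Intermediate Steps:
r = -15 (r = Add(-8, Mul(-1, Add(-5, 12))) = Add(-8, Mul(-1, 7)) = Add(-8, -7) = -15)
H = Rational(-1, 10) (H = Pow(-10, -1) = Rational(-1, 10) ≈ -0.10000)
Mul(Add(-323, -60), Add(H, r)) = Mul(Add(-323, -60), Add(Rational(-1, 10), -15)) = Mul(-383, Rational(-151, 10)) = Rational(57833, 10)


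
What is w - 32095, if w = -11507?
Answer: -43602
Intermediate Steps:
w - 32095 = -11507 - 32095 = -43602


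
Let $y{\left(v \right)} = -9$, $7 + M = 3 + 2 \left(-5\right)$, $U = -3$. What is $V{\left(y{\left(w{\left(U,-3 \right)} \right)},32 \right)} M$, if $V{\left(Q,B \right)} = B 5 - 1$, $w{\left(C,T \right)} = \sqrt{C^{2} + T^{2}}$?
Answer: $-2226$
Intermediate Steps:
$M = -14$ ($M = -7 + \left(3 + 2 \left(-5\right)\right) = -7 + \left(3 - 10\right) = -7 - 7 = -14$)
$V{\left(Q,B \right)} = -1 + 5 B$ ($V{\left(Q,B \right)} = 5 B - 1 = -1 + 5 B$)
$V{\left(y{\left(w{\left(U,-3 \right)} \right)},32 \right)} M = \left(-1 + 5 \cdot 32\right) \left(-14\right) = \left(-1 + 160\right) \left(-14\right) = 159 \left(-14\right) = -2226$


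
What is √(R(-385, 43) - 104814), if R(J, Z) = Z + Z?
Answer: 2*I*√26182 ≈ 323.62*I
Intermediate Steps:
R(J, Z) = 2*Z
√(R(-385, 43) - 104814) = √(2*43 - 104814) = √(86 - 104814) = √(-104728) = 2*I*√26182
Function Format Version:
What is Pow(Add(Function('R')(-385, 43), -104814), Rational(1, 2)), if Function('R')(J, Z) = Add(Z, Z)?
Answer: Mul(2, I, Pow(26182, Rational(1, 2))) ≈ Mul(323.62, I)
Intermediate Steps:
Function('R')(J, Z) = Mul(2, Z)
Pow(Add(Function('R')(-385, 43), -104814), Rational(1, 2)) = Pow(Add(Mul(2, 43), -104814), Rational(1, 2)) = Pow(Add(86, -104814), Rational(1, 2)) = Pow(-104728, Rational(1, 2)) = Mul(2, I, Pow(26182, Rational(1, 2)))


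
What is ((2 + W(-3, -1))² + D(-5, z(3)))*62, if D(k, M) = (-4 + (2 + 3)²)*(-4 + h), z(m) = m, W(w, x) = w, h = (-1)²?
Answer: -3844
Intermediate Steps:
h = 1
D(k, M) = -63 (D(k, M) = (-4 + (2 + 3)²)*(-4 + 1) = (-4 + 5²)*(-3) = (-4 + 25)*(-3) = 21*(-3) = -63)
((2 + W(-3, -1))² + D(-5, z(3)))*62 = ((2 - 3)² - 63)*62 = ((-1)² - 63)*62 = (1 - 63)*62 = -62*62 = -3844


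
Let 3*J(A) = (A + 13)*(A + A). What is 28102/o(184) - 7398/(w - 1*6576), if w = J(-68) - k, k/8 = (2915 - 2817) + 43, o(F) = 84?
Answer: 55144345/164136 ≈ 335.97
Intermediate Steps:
J(A) = 2*A*(13 + A)/3 (J(A) = ((A + 13)*(A + A))/3 = ((13 + A)*(2*A))/3 = (2*A*(13 + A))/3 = 2*A*(13 + A)/3)
k = 1128 (k = 8*((2915 - 2817) + 43) = 8*(98 + 43) = 8*141 = 1128)
w = 4096/3 (w = (2/3)*(-68)*(13 - 68) - 1*1128 = (2/3)*(-68)*(-55) - 1128 = 7480/3 - 1128 = 4096/3 ≈ 1365.3)
28102/o(184) - 7398/(w - 1*6576) = 28102/84 - 7398/(4096/3 - 1*6576) = 28102*(1/84) - 7398/(4096/3 - 6576) = 14051/42 - 7398/(-15632/3) = 14051/42 - 7398*(-3/15632) = 14051/42 + 11097/7816 = 55144345/164136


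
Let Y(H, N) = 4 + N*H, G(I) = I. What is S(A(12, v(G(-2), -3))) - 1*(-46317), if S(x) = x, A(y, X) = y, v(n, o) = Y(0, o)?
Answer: 46329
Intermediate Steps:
Y(H, N) = 4 + H*N
v(n, o) = 4 (v(n, o) = 4 + 0*o = 4 + 0 = 4)
S(A(12, v(G(-2), -3))) - 1*(-46317) = 12 - 1*(-46317) = 12 + 46317 = 46329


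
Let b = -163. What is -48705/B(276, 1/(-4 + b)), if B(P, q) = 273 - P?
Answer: 16235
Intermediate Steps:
-48705/B(276, 1/(-4 + b)) = -48705/(273 - 1*276) = -48705/(273 - 276) = -48705/(-3) = -48705*(-⅓) = 16235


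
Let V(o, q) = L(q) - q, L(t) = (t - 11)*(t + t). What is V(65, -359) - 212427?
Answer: 53592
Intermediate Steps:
L(t) = 2*t*(-11 + t) (L(t) = (-11 + t)*(2*t) = 2*t*(-11 + t))
V(o, q) = -q + 2*q*(-11 + q) (V(o, q) = 2*q*(-11 + q) - q = -q + 2*q*(-11 + q))
V(65, -359) - 212427 = -359*(-23 + 2*(-359)) - 212427 = -359*(-23 - 718) - 212427 = -359*(-741) - 212427 = 266019 - 212427 = 53592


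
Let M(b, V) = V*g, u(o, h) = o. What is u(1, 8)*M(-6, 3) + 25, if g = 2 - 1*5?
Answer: 16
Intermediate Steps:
g = -3 (g = 2 - 5 = -3)
M(b, V) = -3*V (M(b, V) = V*(-3) = -3*V)
u(1, 8)*M(-6, 3) + 25 = 1*(-3*3) + 25 = 1*(-9) + 25 = -9 + 25 = 16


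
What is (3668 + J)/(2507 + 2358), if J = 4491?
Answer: 8159/4865 ≈ 1.6771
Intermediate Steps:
(3668 + J)/(2507 + 2358) = (3668 + 4491)/(2507 + 2358) = 8159/4865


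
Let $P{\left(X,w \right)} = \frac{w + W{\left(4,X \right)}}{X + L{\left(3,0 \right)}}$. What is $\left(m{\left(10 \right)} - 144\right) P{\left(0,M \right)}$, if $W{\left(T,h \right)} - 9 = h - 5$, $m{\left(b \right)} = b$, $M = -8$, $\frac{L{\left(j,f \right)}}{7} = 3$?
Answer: $\frac{536}{21} \approx 25.524$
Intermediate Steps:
$L{\left(j,f \right)} = 21$ ($L{\left(j,f \right)} = 7 \cdot 3 = 21$)
$W{\left(T,h \right)} = 4 + h$ ($W{\left(T,h \right)} = 9 + \left(h - 5\right) = 9 + \left(-5 + h\right) = 4 + h$)
$P{\left(X,w \right)} = \frac{4 + X + w}{21 + X}$ ($P{\left(X,w \right)} = \frac{w + \left(4 + X\right)}{X + 21} = \frac{4 + X + w}{21 + X}$)
$\left(m{\left(10 \right)} - 144\right) P{\left(0,M \right)} = \left(10 - 144\right) \frac{4 + 0 - 8}{21 + 0} = - 134 \cdot \frac{1}{21} \left(-4\right) = \left(-134\right) \left(- \frac{4}{21}\right) = \frac{536}{21}$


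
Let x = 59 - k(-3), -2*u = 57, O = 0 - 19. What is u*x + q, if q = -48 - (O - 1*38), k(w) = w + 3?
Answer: -3345/2 ≈ -1672.5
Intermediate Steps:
O = -19
u = -57/2 (u = -½*57 = -57/2 ≈ -28.500)
k(w) = 3 + w
x = 59 (x = 59 - (3 - 3) = 59 - 1*0 = 59 + 0 = 59)
q = 9 (q = -48 - (-19 - 1*38) = -48 - (-19 - 38) = -48 - 1*(-57) = -48 + 57 = 9)
u*x + q = -57/2*59 + 9 = -3363/2 + 9 = -3345/2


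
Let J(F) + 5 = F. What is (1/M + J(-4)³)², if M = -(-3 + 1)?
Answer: 2122849/4 ≈ 5.3071e+5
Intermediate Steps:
J(F) = -5 + F
M = 2 (M = -1*(-2) = 2)
(1/M + J(-4)³)² = (1/2 + (-5 - 4)³)² = (½ + (-9)³)² = (½ - 729)² = (-1457/2)² = 2122849/4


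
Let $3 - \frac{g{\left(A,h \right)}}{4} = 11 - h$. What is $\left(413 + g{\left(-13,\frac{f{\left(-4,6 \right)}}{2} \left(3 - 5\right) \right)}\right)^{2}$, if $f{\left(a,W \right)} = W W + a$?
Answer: $64009$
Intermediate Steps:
$f{\left(a,W \right)} = a + W^{2}$ ($f{\left(a,W \right)} = W^{2} + a = a + W^{2}$)
$g{\left(A,h \right)} = -32 + 4 h$ ($g{\left(A,h \right)} = 12 - 4 \left(11 - h\right) = 12 + \left(-44 + 4 h\right) = -32 + 4 h$)
$\left(413 + g{\left(-13,\frac{f{\left(-4,6 \right)}}{2} \left(3 - 5\right) \right)}\right)^{2} = \left(413 + \left(-32 + 4 \frac{-4 + 6^{2}}{2} \left(3 - 5\right)\right)\right)^{2} = \left(413 + \left(-32 + 4 \left(-4 + 36\right) \frac{1}{2} \left(-2\right)\right)\right)^{2} = \left(413 + \left(-32 + 4 \cdot 32 \cdot \frac{1}{2} \left(-2\right)\right)\right)^{2} = \left(413 + \left(-32 + 4 \cdot 16 \left(-2\right)\right)\right)^{2} = \left(413 + \left(-32 + 4 \left(-32\right)\right)\right)^{2} = \left(413 - 160\right)^{2} = 253^{2} = 64009$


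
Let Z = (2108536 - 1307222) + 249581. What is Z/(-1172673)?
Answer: -1050895/1172673 ≈ -0.89615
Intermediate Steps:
Z = 1050895 (Z = 801314 + 249581 = 1050895)
Z/(-1172673) = 1050895/(-1172673) = 1050895*(-1/1172673) = -1050895/1172673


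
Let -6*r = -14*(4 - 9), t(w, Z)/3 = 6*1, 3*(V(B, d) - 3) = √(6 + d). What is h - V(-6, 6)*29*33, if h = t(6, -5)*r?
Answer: -3081 - 638*√3 ≈ -4186.0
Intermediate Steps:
V(B, d) = 3 + √(6 + d)/3
t(w, Z) = 18 (t(w, Z) = 3*(6*1) = 3*6 = 18)
r = -35/3 (r = -(-7)*(4 - 9)/3 = -(-7)*(-5)/3 = -⅙*70 = -35/3 ≈ -11.667)
h = -210 (h = 18*(-35/3) = -210)
h - V(-6, 6)*29*33 = -210 - (3 + √(6 + 6)/3)*29*33 = -210 - (3 + √12/3)*29*33 = -210 - (3 + (2*√3)/3)*29*33 = -210 - (3 + 2*√3/3)*29*33 = -210 - (87 + 58*√3/3)*33 = -210 - (2871 + 638*√3) = -210 + (-2871 - 638*√3) = -3081 - 638*√3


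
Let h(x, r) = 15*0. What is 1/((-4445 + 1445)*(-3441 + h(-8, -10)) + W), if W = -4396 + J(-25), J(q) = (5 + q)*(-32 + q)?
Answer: 1/10319744 ≈ 9.6902e-8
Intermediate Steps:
h(x, r) = 0
J(q) = (-32 + q)*(5 + q)
W = -3256 (W = -4396 + (-160 + (-25)² - 27*(-25)) = -4396 + (-160 + 625 + 675) = -4396 + 1140 = -3256)
1/((-4445 + 1445)*(-3441 + h(-8, -10)) + W) = 1/((-4445 + 1445)*(-3441 + 0) - 3256) = 1/(-3000*(-3441) - 3256) = 1/(10323000 - 3256) = 1/10319744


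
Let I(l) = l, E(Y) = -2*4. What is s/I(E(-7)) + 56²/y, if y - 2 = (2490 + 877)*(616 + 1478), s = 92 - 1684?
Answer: 350763159/1762625 ≈ 199.00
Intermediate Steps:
E(Y) = -8
s = -1592
y = 7050500 (y = 2 + (2490 + 877)*(616 + 1478) = 2 + 3367*2094 = 2 + 7050498 = 7050500)
s/I(E(-7)) + 56²/y = -1592/(-8) + 56²/7050500 = -1592*(-⅛) + 3136*(1/7050500) = 199 + 784/1762625 = 350763159/1762625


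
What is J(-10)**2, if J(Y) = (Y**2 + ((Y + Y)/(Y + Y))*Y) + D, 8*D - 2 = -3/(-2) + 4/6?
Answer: 18879025/2304 ≈ 8194.0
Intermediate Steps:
D = 25/48 (D = 1/4 + (-3/(-2) + 4/6)/8 = 1/4 + (-3*(-1/2) + 4*(1/6))/8 = 1/4 + (3/2 + 2/3)/8 = 1/4 + (1/8)*(13/6) = 1/4 + 13/48 = 25/48 ≈ 0.52083)
J(Y) = 25/48 + Y + Y**2 (J(Y) = (Y**2 + ((Y + Y)/(Y + Y))*Y) + 25/48 = (Y**2 + ((2*Y)/((2*Y)))*Y) + 25/48 = (Y**2 + ((2*Y)*(1/(2*Y)))*Y) + 25/48 = (Y**2 + 1*Y) + 25/48 = (Y**2 + Y) + 25/48 = (Y + Y**2) + 25/48 = 25/48 + Y + Y**2)
J(-10)**2 = (25/48 - 10 + (-10)**2)**2 = (25/48 - 10 + 100)**2 = (4345/48)**2 = 18879025/2304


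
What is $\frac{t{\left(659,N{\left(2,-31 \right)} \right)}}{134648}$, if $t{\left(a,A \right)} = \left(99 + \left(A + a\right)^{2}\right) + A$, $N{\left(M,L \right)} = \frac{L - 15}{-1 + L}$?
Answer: $\frac{111687201}{34469888} \approx 3.2401$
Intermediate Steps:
$N{\left(M,L \right)} = \frac{-15 + L}{-1 + L}$
$t{\left(a,A \right)} = 99 + A + \left(A + a\right)^{2}$
$\frac{t{\left(659,N{\left(2,-31 \right)} \right)}}{134648} = \frac{99 + \frac{-15 - 31}{-1 - 31} + \left(\frac{-15 - 31}{-1 - 31} + 659\right)^{2}}{134648} = \left(99 + \frac{1}{-32} \left(-46\right) + \left(\frac{1}{-32} \left(-46\right) + 659\right)^{2}\right) \frac{1}{134648} = \left(99 - - \frac{23}{16} + \left(\left(- \frac{1}{32}\right) \left(-46\right) + 659\right)^{2}\right) \frac{1}{134648} = \left(99 + \frac{23}{16} + \left(\frac{23}{16} + 659\right)^{2}\right) \frac{1}{134648} = \left(99 + \frac{23}{16} + \left(\frac{10567}{16}\right)^{2}\right) \frac{1}{134648} = \left(99 + \frac{23}{16} + \frac{111661489}{256}\right) \frac{1}{134648} = \frac{111687201}{256} \cdot \frac{1}{134648} = \frac{111687201}{34469888}$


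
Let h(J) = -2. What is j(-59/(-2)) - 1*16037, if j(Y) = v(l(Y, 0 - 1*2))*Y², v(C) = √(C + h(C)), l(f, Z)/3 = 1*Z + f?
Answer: -16037 + 3481*√322/8 ≈ -8229.0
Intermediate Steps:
l(f, Z) = 3*Z + 3*f (l(f, Z) = 3*(1*Z + f) = 3*(Z + f) = 3*Z + 3*f)
v(C) = √(-2 + C) (v(C) = √(C - 2) = √(-2 + C))
j(Y) = Y²*√(-8 + 3*Y) (j(Y) = √(-2 + (3*(0 - 1*2) + 3*Y))*Y² = √(-2 + (3*(0 - 2) + 3*Y))*Y² = √(-2 + (3*(-2) + 3*Y))*Y² = √(-2 + (-6 + 3*Y))*Y² = √(-8 + 3*Y)*Y² = Y²*√(-8 + 3*Y))
j(-59/(-2)) - 1*16037 = (-59/(-2))²*√(-8 + 3*(-59/(-2))) - 1*16037 = (-59*(-½))²*√(-8 + 3*(-59*(-½))) - 16037 = (59/2)²*√(-8 + 3*(59/2)) - 16037 = 3481*√(-8 + 177/2)/4 - 16037 = 3481*√(161/2)/4 - 16037 = 3481*(√322/2)/4 - 16037 = 3481*√322/8 - 16037 = -16037 + 3481*√322/8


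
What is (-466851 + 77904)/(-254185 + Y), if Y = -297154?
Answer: 388947/551339 ≈ 0.70546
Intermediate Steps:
(-466851 + 77904)/(-254185 + Y) = (-466851 + 77904)/(-254185 - 297154) = -388947/(-551339) = -388947*(-1/551339) = 388947/551339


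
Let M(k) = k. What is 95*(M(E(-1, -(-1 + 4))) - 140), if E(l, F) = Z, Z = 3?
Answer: -13015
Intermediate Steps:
E(l, F) = 3
95*(M(E(-1, -(-1 + 4))) - 140) = 95*(3 - 140) = 95*(-137) = -13015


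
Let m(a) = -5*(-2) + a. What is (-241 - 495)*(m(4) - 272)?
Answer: 189888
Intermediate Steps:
m(a) = 10 + a
(-241 - 495)*(m(4) - 272) = (-241 - 495)*((10 + 4) - 272) = -736*(14 - 272) = -736*(-258) = 189888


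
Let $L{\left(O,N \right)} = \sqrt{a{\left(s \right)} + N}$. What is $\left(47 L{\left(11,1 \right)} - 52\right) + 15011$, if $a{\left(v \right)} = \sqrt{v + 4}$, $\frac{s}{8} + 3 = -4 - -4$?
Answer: $14959 + 47 \sqrt{1 + 2 i \sqrt{5}} \approx 15038.0 + 62.904 i$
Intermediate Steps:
$s = -24$ ($s = -24 + 8 \left(-4 - -4\right) = -24 + 8 \left(-4 + 4\right) = -24 + 8 \cdot 0 = -24 + 0 = -24$)
$a{\left(v \right)} = \sqrt{4 + v}$
$L{\left(O,N \right)} = \sqrt{N + 2 i \sqrt{5}}$ ($L{\left(O,N \right)} = \sqrt{\sqrt{4 - 24} + N} = \sqrt{\sqrt{-20} + N} = \sqrt{2 i \sqrt{5} + N} = \sqrt{N + 2 i \sqrt{5}}$)
$\left(47 L{\left(11,1 \right)} - 52\right) + 15011 = \left(47 \sqrt{1 + 2 i \sqrt{5}} - 52\right) + 15011 = \left(-52 + 47 \sqrt{1 + 2 i \sqrt{5}}\right) + 15011 = 14959 + 47 \sqrt{1 + 2 i \sqrt{5}}$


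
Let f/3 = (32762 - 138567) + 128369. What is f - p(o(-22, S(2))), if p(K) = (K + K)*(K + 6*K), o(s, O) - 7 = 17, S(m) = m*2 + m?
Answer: 59628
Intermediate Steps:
S(m) = 3*m (S(m) = 2*m + m = 3*m)
o(s, O) = 24 (o(s, O) = 7 + 17 = 24)
f = 67692 (f = 3*((32762 - 138567) + 128369) = 3*(-105805 + 128369) = 3*22564 = 67692)
p(K) = 14*K**2 (p(K) = (2*K)*(7*K) = 14*K**2)
f - p(o(-22, S(2))) = 67692 - 14*24**2 = 67692 - 14*576 = 67692 - 1*8064 = 67692 - 8064 = 59628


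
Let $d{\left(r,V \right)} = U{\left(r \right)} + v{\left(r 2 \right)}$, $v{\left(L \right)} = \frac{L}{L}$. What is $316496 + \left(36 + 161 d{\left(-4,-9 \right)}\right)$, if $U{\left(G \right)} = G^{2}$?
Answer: $319269$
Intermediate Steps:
$v{\left(L \right)} = 1$
$d{\left(r,V \right)} = 1 + r^{2}$ ($d{\left(r,V \right)} = r^{2} + 1 = 1 + r^{2}$)
$316496 + \left(36 + 161 d{\left(-4,-9 \right)}\right) = 316496 + \left(36 + 161 \left(1 + \left(-4\right)^{2}\right)\right) = 316496 + \left(36 + 161 \left(1 + 16\right)\right) = 316496 + \left(36 + 161 \cdot 17\right) = 316496 + \left(36 + 2737\right) = 316496 + 2773 = 319269$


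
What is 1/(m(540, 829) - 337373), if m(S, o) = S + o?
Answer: -1/336004 ≈ -2.9762e-6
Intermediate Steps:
1/(m(540, 829) - 337373) = 1/((540 + 829) - 337373) = 1/(1369 - 337373) = 1/(-336004) = -1/336004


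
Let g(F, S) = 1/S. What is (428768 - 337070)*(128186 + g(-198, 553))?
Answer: 6500183196582/553 ≈ 1.1754e+10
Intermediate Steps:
(428768 - 337070)*(128186 + g(-198, 553)) = (428768 - 337070)*(128186 + 1/553) = 91698*(128186 + 1/553) = 91698*(70886859/553) = 6500183196582/553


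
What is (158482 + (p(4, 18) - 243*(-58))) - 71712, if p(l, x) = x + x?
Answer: 100900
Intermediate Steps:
p(l, x) = 2*x
(158482 + (p(4, 18) - 243*(-58))) - 71712 = (158482 + (2*18 - 243*(-58))) - 71712 = (158482 + (36 + 14094)) - 71712 = (158482 + 14130) - 71712 = 172612 - 71712 = 100900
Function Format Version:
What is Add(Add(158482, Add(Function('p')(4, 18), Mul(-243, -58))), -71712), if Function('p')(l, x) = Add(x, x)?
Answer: 100900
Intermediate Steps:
Function('p')(l, x) = Mul(2, x)
Add(Add(158482, Add(Function('p')(4, 18), Mul(-243, -58))), -71712) = Add(Add(158482, Add(Mul(2, 18), Mul(-243, -58))), -71712) = Add(Add(158482, Add(36, 14094)), -71712) = Add(Add(158482, 14130), -71712) = Add(172612, -71712) = 100900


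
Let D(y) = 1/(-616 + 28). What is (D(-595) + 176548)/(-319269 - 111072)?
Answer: -103810223/253040508 ≈ -0.41025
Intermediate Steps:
D(y) = -1/588 (D(y) = 1/(-588) = -1/588)
(D(-595) + 176548)/(-319269 - 111072) = (-1/588 + 176548)/(-319269 - 111072) = (103810223/588)/(-430341) = (103810223/588)*(-1/430341) = -103810223/253040508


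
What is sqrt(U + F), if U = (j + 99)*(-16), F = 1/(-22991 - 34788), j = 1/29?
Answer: I*sqrt(4448795707811467)/1675591 ≈ 39.806*I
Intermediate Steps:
j = 1/29 ≈ 0.034483
F = -1/57779 (F = 1/(-57779) = -1/57779 ≈ -1.7307e-5)
U = -45952/29 (U = (1/29 + 99)*(-16) = (2872/29)*(-16) = -45952/29 ≈ -1584.6)
sqrt(U + F) = sqrt(-45952/29 - 1/57779) = sqrt(-2655060637/1675591) = I*sqrt(4448795707811467)/1675591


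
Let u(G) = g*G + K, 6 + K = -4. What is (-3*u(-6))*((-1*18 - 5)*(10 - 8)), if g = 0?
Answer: -1380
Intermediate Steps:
K = -10 (K = -6 - 4 = -10)
u(G) = -10 (u(G) = 0*G - 10 = 0 - 10 = -10)
(-3*u(-6))*((-1*18 - 5)*(10 - 8)) = (-3*(-10))*((-1*18 - 5)*(10 - 8)) = 30*((-18 - 5)*2) = 30*(-23*2) = 30*(-46) = -1380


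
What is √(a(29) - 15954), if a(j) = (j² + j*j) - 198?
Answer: I*√14470 ≈ 120.29*I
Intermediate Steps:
a(j) = -198 + 2*j² (a(j) = (j² + j²) - 198 = 2*j² - 198 = -198 + 2*j²)
√(a(29) - 15954) = √((-198 + 2*29²) - 15954) = √((-198 + 2*841) - 15954) = √((-198 + 1682) - 15954) = √(1484 - 15954) = √(-14470) = I*√14470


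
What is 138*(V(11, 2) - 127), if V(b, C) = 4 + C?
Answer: -16698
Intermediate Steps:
138*(V(11, 2) - 127) = 138*((4 + 2) - 127) = 138*(6 - 127) = 138*(-121) = -16698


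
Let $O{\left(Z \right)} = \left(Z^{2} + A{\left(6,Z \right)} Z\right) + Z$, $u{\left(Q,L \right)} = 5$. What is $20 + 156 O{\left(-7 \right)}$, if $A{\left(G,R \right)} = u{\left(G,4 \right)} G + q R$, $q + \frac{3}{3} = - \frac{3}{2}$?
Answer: $-45298$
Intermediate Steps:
$q = - \frac{5}{2}$ ($q = -1 - \frac{3}{2} = - \frac{5}{2} \approx -2.5$)
$A{\left(G,R \right)} = 5 G - \frac{5 R}{2}$
$O{\left(Z \right)} = Z + Z^{2} + Z \left(30 - \frac{5 Z}{2}\right)$ ($O{\left(Z \right)} = \left(Z^{2} + \left(5 \cdot 6 - \frac{5 Z}{2}\right) Z\right) + Z = \left(Z^{2} + \left(30 - \frac{5 Z}{2}\right) Z\right) + Z = \left(Z^{2} + Z \left(30 - \frac{5 Z}{2}\right)\right) + Z = Z + Z^{2} + Z \left(30 - \frac{5 Z}{2}\right)$)
$20 + 156 O{\left(-7 \right)} = 20 + 156 \cdot \frac{1}{2} \left(-7\right) \left(62 - -21\right) = 20 + 156 \cdot \frac{1}{2} \left(-7\right) \left(62 + 21\right) = 20 + 156 \cdot \frac{1}{2} \left(-7\right) 83 = 20 + 156 \left(- \frac{581}{2}\right) = 20 - 45318 = -45298$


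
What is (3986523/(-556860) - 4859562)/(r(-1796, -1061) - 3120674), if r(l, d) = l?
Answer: 902033227281/579592881400 ≈ 1.5563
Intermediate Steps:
(3986523/(-556860) - 4859562)/(r(-1796, -1061) - 3120674) = (3986523/(-556860) - 4859562)/(-1796 - 3120674) = (3986523*(-1/556860) - 4859562)/(-3122470) = (-1328841/185620 - 4859562)*(-1/3122470) = -902033227281/185620*(-1/3122470) = 902033227281/579592881400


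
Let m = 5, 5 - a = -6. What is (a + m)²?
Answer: 256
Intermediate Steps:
a = 11 (a = 5 - 1*(-6) = 5 + 6 = 11)
(a + m)² = (11 + 5)² = 16² = 256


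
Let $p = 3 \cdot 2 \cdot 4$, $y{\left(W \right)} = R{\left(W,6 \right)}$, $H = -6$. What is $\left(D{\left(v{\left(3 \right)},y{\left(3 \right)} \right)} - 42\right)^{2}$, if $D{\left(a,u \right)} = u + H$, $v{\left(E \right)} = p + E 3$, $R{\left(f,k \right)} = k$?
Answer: $1764$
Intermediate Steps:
$y{\left(W \right)} = 6$
$p = 24$ ($p = 6 \cdot 4 = 24$)
$v{\left(E \right)} = 24 + 3 E$ ($v{\left(E \right)} = 24 + E 3 = 24 + 3 E$)
$D{\left(a,u \right)} = -6 + u$ ($D{\left(a,u \right)} = u - 6 = -6 + u$)
$\left(D{\left(v{\left(3 \right)},y{\left(3 \right)} \right)} - 42\right)^{2} = \left(\left(-6 + 6\right) - 42\right)^{2} = \left(0 - 42\right)^{2} = \left(-42\right)^{2} = 1764$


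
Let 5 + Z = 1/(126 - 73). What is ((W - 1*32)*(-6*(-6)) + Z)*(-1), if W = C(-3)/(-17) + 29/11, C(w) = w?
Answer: 10463232/9911 ≈ 1055.7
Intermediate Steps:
Z = -264/53 (Z = -5 + 1/(126 - 73) = -5 + 1/53 = -264/53 ≈ -4.9811)
W = 526/187 (W = -3/(-17) + 29/11 = -3*(-1/17) + 29*(1/11) = 3/17 + 29/11 = 526/187 ≈ 2.8128)
((W - 1*32)*(-6*(-6)) + Z)*(-1) = ((526/187 - 1*32)*(-6*(-6)) - 264/53)*(-1) = ((526/187 - 32)*36 - 264/53)*(-1) = (-5458/187*36 - 264/53)*(-1) = (-196488/187 - 264/53)*(-1) = -10463232/9911*(-1) = 10463232/9911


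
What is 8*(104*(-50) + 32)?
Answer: -41344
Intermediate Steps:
8*(104*(-50) + 32) = 8*(-5200 + 32) = 8*(-5168) = -41344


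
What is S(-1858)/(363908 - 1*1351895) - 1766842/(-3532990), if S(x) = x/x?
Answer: 18570355256/37133491395 ≈ 0.50010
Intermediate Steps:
S(x) = 1
S(-1858)/(363908 - 1*1351895) - 1766842/(-3532990) = 1/(363908 - 1*1351895) - 1766842/(-3532990) = 1/(363908 - 1351895) - 1766842*(-1/3532990) = 1/(-987987) + 883421/1766495 = 1*(-1/987987) + 883421/1766495 = -1/987987 + 883421/1766495 = 18570355256/37133491395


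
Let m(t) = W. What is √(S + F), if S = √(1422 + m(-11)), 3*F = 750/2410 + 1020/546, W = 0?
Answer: √(3144576435 + 12986156547*√158)/65793 ≈ 6.1997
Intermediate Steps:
m(t) = 0
F = 47795/65793 (F = (750/2410 + 1020/546)/3 = (750*(1/2410) + 1020*(1/546))/3 = (75/241 + 170/91)/3 = (⅓)*(47795/21931) = 47795/65793 ≈ 0.72645)
S = 3*√158 (S = √(1422 + 0) = √1422 = 3*√158 ≈ 37.709)
√(S + F) = √(3*√158 + 47795/65793) = √(47795/65793 + 3*√158)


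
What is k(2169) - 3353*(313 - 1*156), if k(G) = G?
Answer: -524252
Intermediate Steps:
k(2169) - 3353*(313 - 1*156) = 2169 - 3353*(313 - 1*156) = 2169 - 3353*(313 - 156) = 2169 - 3353*157 = 2169 - 526421 = -524252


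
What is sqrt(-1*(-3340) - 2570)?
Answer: sqrt(770) ≈ 27.749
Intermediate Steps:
sqrt(-1*(-3340) - 2570) = sqrt(3340 - 2570) = sqrt(770)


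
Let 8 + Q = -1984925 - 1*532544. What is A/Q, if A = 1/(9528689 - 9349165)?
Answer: -1/451947540948 ≈ -2.2126e-12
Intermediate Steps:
A = 1/179524 ≈ 5.5703e-6
Q = -2517477 (Q = -8 + (-1984925 - 1*532544) = -8 + (-1984925 - 532544) = -8 - 2517469 = -2517477)
A/Q = (1/179524)/(-2517477) = (1/179524)*(-1/2517477) = -1/451947540948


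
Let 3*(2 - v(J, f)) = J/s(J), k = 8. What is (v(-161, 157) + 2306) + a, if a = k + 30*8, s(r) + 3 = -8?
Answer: 84187/33 ≈ 2551.1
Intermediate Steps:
s(r) = -11 (s(r) = -3 - 8 = -11)
v(J, f) = 2 + J/33 (v(J, f) = 2 - J/(3*(-11)) = 2 - J*(-1)/(3*11) = 2 - (-1)*J/33 = 2 + J/33)
a = 248 (a = 8 + 30*8 = 8 + 240 = 248)
(v(-161, 157) + 2306) + a = ((2 + (1/33)*(-161)) + 2306) + 248 = ((2 - 161/33) + 2306) + 248 = (-95/33 + 2306) + 248 = 76003/33 + 248 = 84187/33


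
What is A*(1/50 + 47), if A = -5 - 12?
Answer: -39967/50 ≈ -799.34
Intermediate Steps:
A = -17
A*(1/50 + 47) = -17*(1/50 + 47) = -17*2351/50 = -39967/50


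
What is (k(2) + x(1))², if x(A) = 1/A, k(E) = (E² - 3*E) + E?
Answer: 1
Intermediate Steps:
k(E) = E² - 2*E
(k(2) + x(1))² = (2*(-2 + 2) + 1/1)² = (2*0 + 1)² = (0 + 1)² = 1² = 1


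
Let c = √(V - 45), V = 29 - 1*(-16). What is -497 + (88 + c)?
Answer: -409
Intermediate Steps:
V = 45 (V = 29 + 16 = 45)
c = 0 (c = √(45 - 45) = √0 = 0)
-497 + (88 + c) = -497 + (88 + 0) = -497 + 88 = -409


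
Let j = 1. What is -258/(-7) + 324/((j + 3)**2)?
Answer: 1599/28 ≈ 57.107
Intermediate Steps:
-258/(-7) + 324/((j + 3)**2) = -258/(-7) + 324/((1 + 3)**2) = -258*(-1/7) + 324/(4**2) = 258/7 + 324/16 = 258/7 + 324*(1/16) = 258/7 + 81/4 = 1599/28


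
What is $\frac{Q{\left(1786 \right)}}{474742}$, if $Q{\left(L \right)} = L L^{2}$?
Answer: $\frac{2848487828}{237371} \approx 12000.0$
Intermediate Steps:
$Q{\left(L \right)} = L^{3}$
$\frac{Q{\left(1786 \right)}}{474742} = \frac{1786^{3}}{474742} = 5696975656 \cdot \frac{1}{474742} = \frac{2848487828}{237371}$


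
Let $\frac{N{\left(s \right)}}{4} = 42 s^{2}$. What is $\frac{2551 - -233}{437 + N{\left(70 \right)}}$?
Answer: $\frac{2784}{823637} \approx 0.0033801$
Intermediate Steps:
$N{\left(s \right)} = 168 s^{2}$ ($N{\left(s \right)} = 4 \cdot 42 s^{2} = 168 s^{2}$)
$\frac{2551 - -233}{437 + N{\left(70 \right)}} = \frac{2551 - -233}{437 + 168 \cdot 70^{2}} = \frac{2551 + 233}{437 + 168 \cdot 4900} = \frac{2784}{437 + 823200} = \frac{2784}{823637}$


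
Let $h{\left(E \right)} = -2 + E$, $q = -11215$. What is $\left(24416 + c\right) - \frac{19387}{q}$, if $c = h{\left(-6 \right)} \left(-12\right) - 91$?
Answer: $\frac{273900902}{11215} \approx 24423.0$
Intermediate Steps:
$c = 5$ ($c = \left(-2 - 6\right) \left(-12\right) - 91 = \left(-8\right) \left(-12\right) - 91 = 96 - 91 = 5$)
$\left(24416 + c\right) - \frac{19387}{q} = \left(24416 + 5\right) - \frac{19387}{-11215} = 24421 - - \frac{19387}{11215} = 24421 + \frac{19387}{11215} = \frac{273900902}{11215}$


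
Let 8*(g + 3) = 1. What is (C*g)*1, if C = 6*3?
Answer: -207/4 ≈ -51.750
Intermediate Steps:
g = -23/8 (g = -3 + (⅛)*1 = -3 + ⅛ = -23/8 ≈ -2.8750)
C = 18
(C*g)*1 = (18*(-23/8))*1 = -207/4*1 = -207/4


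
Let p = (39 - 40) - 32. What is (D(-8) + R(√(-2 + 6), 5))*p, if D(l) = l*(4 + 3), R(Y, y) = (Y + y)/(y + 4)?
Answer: 5467/3 ≈ 1822.3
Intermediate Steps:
R(Y, y) = (Y + y)/(4 + y)
D(l) = 7*l (D(l) = l*7 = 7*l)
p = -33 (p = -1 - 32 = -33)
(D(-8) + R(√(-2 + 6), 5))*p = (7*(-8) + (√(-2 + 6) + 5)/(4 + 5))*(-33) = (-56 + (√4 + 5)/9)*(-33) = (-56 + (2 + 5)/9)*(-33) = (-56 + (⅑)*7)*(-33) = (-56 + 7/9)*(-33) = -497/9*(-33) = 5467/3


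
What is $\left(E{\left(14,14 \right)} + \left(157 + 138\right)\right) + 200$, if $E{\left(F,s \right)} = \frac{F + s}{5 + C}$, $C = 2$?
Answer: $499$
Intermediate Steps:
$E{\left(F,s \right)} = \frac{F}{7} + \frac{s}{7}$ ($E{\left(F,s \right)} = \frac{F + s}{5 + 2} = \frac{F + s}{7} = \left(F + s\right) \frac{1}{7} = \frac{F}{7} + \frac{s}{7}$)
$\left(E{\left(14,14 \right)} + \left(157 + 138\right)\right) + 200 = \left(\left(\frac{1}{7} \cdot 14 + \frac{1}{7} \cdot 14\right) + \left(157 + 138\right)\right) + 200 = \left(\left(2 + 2\right) + 295\right) + 200 = \left(4 + 295\right) + 200 = 299 + 200 = 499$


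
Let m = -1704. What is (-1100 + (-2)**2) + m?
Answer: -2800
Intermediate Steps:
(-1100 + (-2)**2) + m = (-1100 + (-2)**2) - 1704 = (-1100 + 4) - 1704 = -1096 - 1704 = -2800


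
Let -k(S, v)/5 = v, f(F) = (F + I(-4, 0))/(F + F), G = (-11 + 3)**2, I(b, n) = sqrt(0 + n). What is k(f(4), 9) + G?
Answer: 19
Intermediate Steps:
I(b, n) = sqrt(n)
G = 64 (G = (-8)**2 = 64)
f(F) = 1/2 (f(F) = (F + sqrt(0))/(F + F) = (F + 0)/((2*F)) = F*(1/(2*F)) = 1/2)
k(S, v) = -5*v
k(f(4), 9) + G = -5*9 + 64 = -45 + 64 = 19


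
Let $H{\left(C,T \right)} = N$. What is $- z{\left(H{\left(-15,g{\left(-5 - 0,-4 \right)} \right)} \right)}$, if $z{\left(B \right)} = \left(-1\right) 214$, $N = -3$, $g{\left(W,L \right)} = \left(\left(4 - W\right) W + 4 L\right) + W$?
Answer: $214$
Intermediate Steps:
$g{\left(W,L \right)} = W + 4 L + W \left(4 - W\right)$ ($g{\left(W,L \right)} = \left(W \left(4 - W\right) + 4 L\right) + W = \left(4 L + W \left(4 - W\right)\right) + W = W + 4 L + W \left(4 - W\right)$)
$H{\left(C,T \right)} = -3$
$z{\left(B \right)} = -214$
$- z{\left(H{\left(-15,g{\left(-5 - 0,-4 \right)} \right)} \right)} = \left(-1\right) \left(-214\right) = 214$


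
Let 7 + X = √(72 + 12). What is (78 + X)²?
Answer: 5125 + 284*√21 ≈ 6426.5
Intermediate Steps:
X = -7 + 2*√21 (X = -7 + √(72 + 12) = -7 + √84 = -7 + 2*√21 ≈ 2.1651)
(78 + X)² = (78 + (-7 + 2*√21))² = (71 + 2*√21)²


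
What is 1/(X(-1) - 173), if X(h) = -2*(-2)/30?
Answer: -15/2593 ≈ -0.0057848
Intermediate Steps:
X(h) = 2/15 (X(h) = 4*(1/30) = 2/15)
1/(X(-1) - 173) = 1/(2/15 - 173) = 1/(-2593/15) = -15/2593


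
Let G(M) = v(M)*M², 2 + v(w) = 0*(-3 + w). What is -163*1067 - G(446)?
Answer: 223911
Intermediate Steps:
v(w) = -2 (v(w) = -2 + 0*(-3 + w) = -2 + 0 = -2)
G(M) = -2*M²
-163*1067 - G(446) = -163*1067 - (-2)*446² = -173921 - (-2)*198916 = -173921 - 1*(-397832) = -173921 + 397832 = 223911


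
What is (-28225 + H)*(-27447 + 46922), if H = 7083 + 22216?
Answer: 20916150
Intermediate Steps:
H = 29299
(-28225 + H)*(-27447 + 46922) = (-28225 + 29299)*(-27447 + 46922) = 1074*19475 = 20916150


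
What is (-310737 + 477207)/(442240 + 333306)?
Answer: 83235/387773 ≈ 0.21465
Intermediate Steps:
(-310737 + 477207)/(442240 + 333306) = 166470/775546 = 166470*(1/775546) = 83235/387773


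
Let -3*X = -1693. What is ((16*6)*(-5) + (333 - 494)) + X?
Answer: -230/3 ≈ -76.667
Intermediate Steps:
X = 1693/3 (X = -1/3*(-1693) = 1693/3 ≈ 564.33)
((16*6)*(-5) + (333 - 494)) + X = ((16*6)*(-5) + (333 - 494)) + 1693/3 = (96*(-5) - 161) + 1693/3 = (-480 - 161) + 1693/3 = -641 + 1693/3 = -230/3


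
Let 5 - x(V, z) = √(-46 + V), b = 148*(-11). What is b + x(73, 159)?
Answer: -1623 - 3*√3 ≈ -1628.2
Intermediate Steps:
b = -1628
x(V, z) = 5 - √(-46 + V)
b + x(73, 159) = -1628 + (5 - √(-46 + 73)) = -1628 + (5 - √27) = -1628 + (5 - 3*√3) = -1623 - 3*√3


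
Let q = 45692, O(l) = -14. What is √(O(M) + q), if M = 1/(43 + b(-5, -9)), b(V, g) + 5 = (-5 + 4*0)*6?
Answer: √45678 ≈ 213.72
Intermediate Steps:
b(V, g) = -35 (b(V, g) = -5 + (-5 + 4*0)*6 = -5 + (-5 + 0)*6 = -5 - 5*6 = -5 - 30 = -35)
M = ⅛ (M = 1/(43 - 35) = 1/8 = ⅛ ≈ 0.12500)
√(O(M) + q) = √(-14 + 45692) = √45678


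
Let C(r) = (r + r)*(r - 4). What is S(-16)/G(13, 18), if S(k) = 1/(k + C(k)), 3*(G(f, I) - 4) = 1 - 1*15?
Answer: -1/416 ≈ -0.0024038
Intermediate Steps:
C(r) = 2*r*(-4 + r) (C(r) = (2*r)*(-4 + r) = 2*r*(-4 + r))
G(f, I) = -⅔ (G(f, I) = 4 + (1 - 1*15)/3 = 4 + (1 - 15)/3 = 4 + (⅓)*(-14) = 4 - 14/3 = -⅔)
S(k) = 1/(k + 2*k*(-4 + k))
S(-16)/G(13, 18) = (1/((-16)*(-7 + 2*(-16))))/(-⅔) = -1/(16*(-7 - 32))*(-3/2) = -1/16/(-39)*(-3/2) = -1/16*(-1/39)*(-3/2) = (1/624)*(-3/2) = -1/416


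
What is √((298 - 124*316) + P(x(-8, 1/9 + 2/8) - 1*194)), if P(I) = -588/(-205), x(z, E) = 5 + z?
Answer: I*√1634063610/205 ≈ 197.19*I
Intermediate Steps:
P(I) = 588/205 (P(I) = -588*(-1/205) = 588/205)
√((298 - 124*316) + P(x(-8, 1/9 + 2/8) - 1*194)) = √((298 - 124*316) + 588/205) = √((298 - 39184) + 588/205) = √(-38886 + 588/205) = √(-7971042/205) = I*√1634063610/205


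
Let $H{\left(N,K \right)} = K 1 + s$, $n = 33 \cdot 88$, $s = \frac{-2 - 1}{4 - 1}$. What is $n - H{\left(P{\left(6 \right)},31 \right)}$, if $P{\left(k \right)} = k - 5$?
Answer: $2874$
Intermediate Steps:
$P{\left(k \right)} = -5 + k$ ($P{\left(k \right)} = k - 5 = -5 + k$)
$s = -1$ ($s = - \frac{3}{3} = \left(-3\right) \frac{1}{3} = -1$)
$n = 2904$
$H{\left(N,K \right)} = -1 + K$ ($H{\left(N,K \right)} = K 1 - 1 = K - 1 = -1 + K$)
$n - H{\left(P{\left(6 \right)},31 \right)} = 2904 - \left(-1 + 31\right) = 2904 - 30 = 2874$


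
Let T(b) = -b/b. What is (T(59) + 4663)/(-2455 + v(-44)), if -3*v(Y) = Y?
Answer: -13986/7321 ≈ -1.9104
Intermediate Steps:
v(Y) = -Y/3
T(b) = -1 (T(b) = -1*1 = -1)
(T(59) + 4663)/(-2455 + v(-44)) = (-1 + 4663)/(-2455 - ⅓*(-44)) = 4662/(-2455 + 44/3) = 4662/(-7321/3) = 4662*(-3/7321) = -13986/7321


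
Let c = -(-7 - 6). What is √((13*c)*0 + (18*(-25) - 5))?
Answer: I*√455 ≈ 21.331*I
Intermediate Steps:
c = 13 (c = -1*(-13) = 13)
√((13*c)*0 + (18*(-25) - 5)) = √((13*13)*0 + (18*(-25) - 5)) = √(169*0 + (-450 - 5)) = √(0 - 455) = √(-455) = I*√455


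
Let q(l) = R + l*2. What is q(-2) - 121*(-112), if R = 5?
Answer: 13553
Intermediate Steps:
q(l) = 5 + 2*l (q(l) = 5 + l*2 = 5 + 2*l)
q(-2) - 121*(-112) = (5 + 2*(-2)) - 121*(-112) = (5 - 4) + 13552 = 1 + 13552 = 13553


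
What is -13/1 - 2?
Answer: -15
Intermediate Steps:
-13/1 - 2 = -13*1 - 2 = -13 - 2 = -15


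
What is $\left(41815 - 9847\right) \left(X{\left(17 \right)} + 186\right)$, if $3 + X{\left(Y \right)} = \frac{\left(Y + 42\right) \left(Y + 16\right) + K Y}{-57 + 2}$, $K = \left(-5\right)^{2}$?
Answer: $\frac{245929824}{55} \approx 4.4714 \cdot 10^{6}$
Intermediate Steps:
$K = 25$
$X{\left(Y \right)} = -3 - \frac{5 Y}{11} - \frac{\left(16 + Y\right) \left(42 + Y\right)}{55}$ ($X{\left(Y \right)} = -3 + \frac{\left(Y + 42\right) \left(Y + 16\right) + 25 Y}{-57 + 2} = -3 + \frac{\left(42 + Y\right) \left(16 + Y\right) + 25 Y}{-55} = -3 + \left(\left(16 + Y\right) \left(42 + Y\right) + 25 Y\right) \left(- \frac{1}{55}\right) = -3 + \left(25 Y + \left(16 + Y\right) \left(42 + Y\right)\right) \left(- \frac{1}{55}\right) = -3 - \left(\frac{5 Y}{11} + \frac{\left(16 + Y\right) \left(42 + Y\right)}{55}\right) = -3 - \frac{5 Y}{11} - \frac{\left(16 + Y\right) \left(42 + Y\right)}{55}$)
$\left(41815 - 9847\right) \left(X{\left(17 \right)} + 186\right) = \left(41815 - 9847\right) \left(\left(- \frac{837}{55} - \frac{1411}{55} - \frac{17^{2}}{55}\right) + 186\right) = 31968 \left(\left(- \frac{837}{55} - \frac{1411}{55} - \frac{289}{55}\right) + 186\right) = 31968 \left(- \frac{2537}{55} + 186\right) = 31968 \cdot \frac{7693}{55} = \frac{245929824}{55}$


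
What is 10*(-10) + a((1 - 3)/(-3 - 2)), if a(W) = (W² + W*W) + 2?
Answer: -2442/25 ≈ -97.680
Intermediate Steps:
a(W) = 2 + 2*W² (a(W) = (W² + W²) + 2 = 2*W² + 2 = 2 + 2*W²)
10*(-10) + a((1 - 3)/(-3 - 2)) = 10*(-10) + (2 + 2*((1 - 3)/(-3 - 2))²) = -100 + (2 + 2*(-2/(-5))²) = -100 + (2 + 2*(-2*(-⅕))²) = -100 + (2 + 2*(⅖)²) = -100 + (2 + 2*(4/25)) = -100 + (2 + 8/25) = -100 + 58/25 = -2442/25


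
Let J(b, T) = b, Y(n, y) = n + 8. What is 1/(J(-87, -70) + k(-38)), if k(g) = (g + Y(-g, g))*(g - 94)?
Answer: -1/1143 ≈ -0.00087489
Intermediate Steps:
Y(n, y) = 8 + n
k(g) = -752 + 8*g (k(g) = (g + (8 - g))*(g - 94) = 8*(-94 + g) = -752 + 8*g)
1/(J(-87, -70) + k(-38)) = 1/(-87 + (-752 + 8*(-38))) = 1/(-87 + (-752 - 304)) = 1/(-87 - 1056) = 1/(-1143) = -1/1143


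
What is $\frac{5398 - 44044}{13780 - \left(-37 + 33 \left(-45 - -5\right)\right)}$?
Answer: $- \frac{38646}{15137} \approx -2.5531$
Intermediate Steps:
$\frac{5398 - 44044}{13780 - \left(-37 + 33 \left(-45 - -5\right)\right)} = - \frac{38646}{13780 - \left(-37 + 33 \left(-45 + 5\right)\right)} = - \frac{38646}{13780 + \left(37 - -1320\right)} = - \frac{38646}{13780 + \left(37 + 1320\right)} = - \frac{38646}{13780 + 1357} = - \frac{38646}{15137}$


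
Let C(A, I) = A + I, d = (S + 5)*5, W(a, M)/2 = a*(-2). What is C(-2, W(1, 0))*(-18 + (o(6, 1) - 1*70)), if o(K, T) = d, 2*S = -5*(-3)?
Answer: 153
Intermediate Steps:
W(a, M) = -4*a (W(a, M) = 2*(a*(-2)) = 2*(-2*a) = -4*a)
S = 15/2 (S = (-5*(-3))/2 = (½)*15 = 15/2 ≈ 7.5000)
d = 125/2 (d = (15/2 + 5)*5 = (25/2)*5 = 125/2 ≈ 62.500)
o(K, T) = 125/2
C(-2, W(1, 0))*(-18 + (o(6, 1) - 1*70)) = (-2 - 4*1)*(-18 + (125/2 - 1*70)) = (-2 - 4)*(-18 + (125/2 - 70)) = -6*(-18 - 15/2) = -6*(-51/2) = 153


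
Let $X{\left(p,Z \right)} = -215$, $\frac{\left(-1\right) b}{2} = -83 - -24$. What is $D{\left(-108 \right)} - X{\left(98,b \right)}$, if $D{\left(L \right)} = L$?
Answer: $107$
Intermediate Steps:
$b = 118$ ($b = - 2 \left(-83 - -24\right) = - 2 \left(-83 + 24\right) = \left(-2\right) \left(-59\right) = 118$)
$D{\left(-108 \right)} - X{\left(98,b \right)} = -108 - -215 = -108 + 215 = 107$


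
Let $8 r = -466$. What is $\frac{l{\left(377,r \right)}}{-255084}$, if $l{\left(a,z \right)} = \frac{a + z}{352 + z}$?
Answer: $- \frac{17}{3996316} \approx -4.2539 \cdot 10^{-6}$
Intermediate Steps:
$r = - \frac{233}{4}$ ($r = \frac{1}{8} \left(-466\right) = - \frac{233}{4} \approx -58.25$)
$l{\left(a,z \right)} = \frac{a + z}{352 + z}$
$\frac{l{\left(377,r \right)}}{-255084} = \frac{\frac{1}{352 - \frac{233}{4}} \left(377 - \frac{233}{4}\right)}{-255084} = \frac{1}{\frac{1175}{4}} \cdot \frac{1275}{4} \left(- \frac{1}{255084}\right) = \frac{4}{1175} \cdot \frac{1275}{4} \left(- \frac{1}{255084}\right) = \frac{51}{47} \left(- \frac{1}{255084}\right) = - \frac{17}{3996316}$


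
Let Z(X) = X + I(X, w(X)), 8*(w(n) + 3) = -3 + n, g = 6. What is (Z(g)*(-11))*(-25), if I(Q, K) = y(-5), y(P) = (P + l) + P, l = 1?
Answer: -825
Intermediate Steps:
w(n) = -27/8 + n/8 (w(n) = -3 + (-3 + n)/8 = -3 + (-3/8 + n/8) = -27/8 + n/8)
y(P) = 1 + 2*P (y(P) = (P + 1) + P = (1 + P) + P = 1 + 2*P)
I(Q, K) = -9 (I(Q, K) = 1 + 2*(-5) = 1 - 10 = -9)
Z(X) = -9 + X (Z(X) = X - 9 = -9 + X)
(Z(g)*(-11))*(-25) = ((-9 + 6)*(-11))*(-25) = -3*(-11)*(-25) = 33*(-25) = -825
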